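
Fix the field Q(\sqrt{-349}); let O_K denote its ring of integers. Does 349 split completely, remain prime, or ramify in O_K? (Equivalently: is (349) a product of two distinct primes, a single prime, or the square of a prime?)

p ramifies

Since -349 ≢ 1 mod 4, the ring of integers is ℤ[√-349] with discriminant 4·(-349) = -1396.
349 divides disc(K) = -1396, so 349 ramifies.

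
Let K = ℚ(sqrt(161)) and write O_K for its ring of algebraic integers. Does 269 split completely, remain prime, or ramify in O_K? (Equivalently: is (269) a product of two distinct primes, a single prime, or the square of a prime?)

161 mod 4 = 1, hence disc K = 161 and O_K = ℤ[(1+√161)/2].
disc(K) = 161 is not divisible by 269; 269 is unramified.
Legendre symbol by Euler's criterion: (161/269) ≡ 161^134 ≡ 268 (mod 269), i.e. (161/269) = -1.
(161/269) = -1, so 269 is inert.

remains prime (inert)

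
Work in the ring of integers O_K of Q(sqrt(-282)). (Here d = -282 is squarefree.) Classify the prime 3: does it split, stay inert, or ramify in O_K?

ramified — (3) = 𝔭²

-282 mod 4 = 2, hence disc K = 4·(-282) = -1128 and O_K = ℤ[√-282].
3 divides disc(K) = -1128, so 3 ramifies.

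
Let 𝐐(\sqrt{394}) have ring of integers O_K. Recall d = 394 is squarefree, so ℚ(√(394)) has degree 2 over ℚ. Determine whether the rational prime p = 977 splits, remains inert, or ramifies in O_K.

d = 394 ≡ 2 (mod 4), so O_K = ℤ[√394] and disc(K) = 4d = 1576.
Since gcd(977, 1576) = 1 the prime 977 does not ramify.
Euler's criterion: 394^488 mod 977 = 976. Thus (394|977) = -1.
d is a non-residue mod p, hence 977 remains inert in O_K.

977 remains inert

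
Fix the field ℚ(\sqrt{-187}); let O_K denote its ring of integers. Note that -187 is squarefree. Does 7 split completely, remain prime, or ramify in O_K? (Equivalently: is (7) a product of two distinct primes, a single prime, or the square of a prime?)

split — (7) = 𝔭₁𝔭₂ with 𝔭₁ ≠ 𝔭₂

-187 mod 4 = 1, hence disc K = -187 and O_K = ℤ[(1+√-187)/2].
Since gcd(7, -187) = 1 the prime 7 does not ramify.
Euler's criterion: (-187)^3 mod 7 = 1. Thus (-187|7) = 1.
Legendre symbol 1 ⇒ 7 is split.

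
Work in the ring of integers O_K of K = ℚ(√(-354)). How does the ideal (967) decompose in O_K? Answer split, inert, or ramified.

d = -354 ≡ 2 (mod 4), so O_K = ℤ[√-354] and disc(K) = 4d = -1416.
disc(K) = -1416 is not divisible by 967; 967 is unramified.
(-354/967) = 613^483 mod 967 = 1, giving Legendre symbol 1.
d is a quadratic residue mod p, hence 967 splits in O_K.

p splits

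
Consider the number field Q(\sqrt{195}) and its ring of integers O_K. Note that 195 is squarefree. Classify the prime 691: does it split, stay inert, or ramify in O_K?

195 mod 4 = 3, hence disc K = 4·195 = 780 and O_K = ℤ[√195].
691 ∤ 780, so 691 is unramified.
Compute (195/691) via Euler: 195^((691-1)/2) mod 691 = 1, so (195/691) = 1.
d is a quadratic residue mod p, hence 691 splits in O_K.

p splits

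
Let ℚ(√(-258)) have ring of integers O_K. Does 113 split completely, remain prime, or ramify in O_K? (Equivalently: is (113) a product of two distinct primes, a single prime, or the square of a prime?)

split

Since -258 ≢ 1 mod 4, the ring of integers is ℤ[√-258] with discriminant 4·(-258) = -1032.
113 ∤ -1032, so 113 is unramified.
Legendre symbol by Euler's criterion: (-258/113) ≡ (-258)^56 ≡ 1 (mod 113), i.e. (-258/113) = 1.
d is a quadratic residue mod p, hence 113 splits in O_K.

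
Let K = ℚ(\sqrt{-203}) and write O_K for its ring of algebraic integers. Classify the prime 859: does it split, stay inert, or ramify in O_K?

d = -203 ≡ 1 (mod 4), so O_K = ℤ[(1+√-203)/2] and disc(K) = d = -203.
859 ∤ -203, so 859 is unramified.
Compute (-203/859) via Euler: 656^((859-1)/2) mod 859 = 1, so (-203/859) = 1.
d is a quadratic residue mod p, hence 859 splits in O_K.

split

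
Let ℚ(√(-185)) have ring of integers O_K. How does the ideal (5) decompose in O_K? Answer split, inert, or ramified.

p ramifies

Since -185 ≢ 1 mod 4, the ring of integers is ℤ[√-185] with discriminant 4·(-185) = -740.
Ramification test: 5 | -740. The prime 5 ramifies in K.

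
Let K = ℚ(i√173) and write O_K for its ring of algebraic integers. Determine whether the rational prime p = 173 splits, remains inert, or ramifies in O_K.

Since -173 ≢ 1 mod 4, the ring of integers is ℤ[√-173] with discriminant 4·(-173) = -692.
disc(K) = -692 = 173·(-4), so p = 173 is ramified.

ramified — (173) = 𝔭²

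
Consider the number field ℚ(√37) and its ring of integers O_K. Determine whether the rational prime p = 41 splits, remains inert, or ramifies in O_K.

p splits

37 mod 4 = 1, hence disc K = 37 and O_K = ℤ[(1+√37)/2].
disc(K) = 37 is not divisible by 41; 41 is unramified.
(37/41) = 37^20 mod 41 = 1, giving Legendre symbol 1.
Legendre symbol 1 ⇒ 41 is split.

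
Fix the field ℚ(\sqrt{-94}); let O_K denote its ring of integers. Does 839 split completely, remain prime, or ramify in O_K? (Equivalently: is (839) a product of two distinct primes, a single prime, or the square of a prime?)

Since -94 ≢ 1 mod 4, the ring of integers is ℤ[√-94] with discriminant 4·(-94) = -376.
disc(K) = -376 is not divisible by 839; 839 is unramified.
(-94/839) = 745^419 mod 839 = 838, giving Legendre symbol -1.
(-94/839) = -1, so 839 is inert.

p is inert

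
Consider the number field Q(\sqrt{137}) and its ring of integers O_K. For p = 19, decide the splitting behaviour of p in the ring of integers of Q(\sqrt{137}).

p splits

d = 137 ≡ 1 (mod 4), so O_K = ℤ[(1+√137)/2] and disc(K) = d = 137.
disc(K) = 137 is not divisible by 19; 19 is unramified.
(137/19) = 4^9 mod 19 = 1, giving Legendre symbol 1.
d is a quadratic residue mod p, hence 19 splits in O_K.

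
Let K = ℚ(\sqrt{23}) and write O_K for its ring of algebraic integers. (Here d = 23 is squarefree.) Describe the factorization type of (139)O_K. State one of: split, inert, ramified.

p is inert

23 mod 4 = 3, hence disc K = 4·23 = 92 and O_K = ℤ[√23].
Since gcd(139, 92) = 1 the prime 139 does not ramify.
(23/139) = 23^69 mod 139 = 138, giving Legendre symbol -1.
(23/139) = -1, so 139 is inert.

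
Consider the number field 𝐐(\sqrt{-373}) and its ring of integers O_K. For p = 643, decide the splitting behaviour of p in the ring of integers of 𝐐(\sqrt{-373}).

p is inert

d = -373 ≡ 3 (mod 4), so O_K = ℤ[√-373] and disc(K) = 4d = -1492.
disc(K) = -1492 is not divisible by 643; 643 is unramified.
Legendre symbol by Euler's criterion: (-373/643) ≡ (-373)^321 ≡ 642 (mod 643), i.e. (-373/643) = -1.
d is a non-residue mod p, hence 643 remains inert in O_K.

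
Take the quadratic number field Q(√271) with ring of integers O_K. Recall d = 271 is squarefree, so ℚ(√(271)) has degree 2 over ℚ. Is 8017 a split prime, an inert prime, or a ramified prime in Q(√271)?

splits completely

d = 271 ≡ 3 (mod 4), so O_K = ℤ[√271] and disc(K) = 4d = 1084.
disc(K) = 1084 is not divisible by 8017; 8017 is unramified.
Legendre symbol by Euler's criterion: (271/8017) ≡ 271^4008 ≡ 1 (mod 8017), i.e. (271/8017) = 1.
d is a quadratic residue mod p, hence 8017 splits in O_K.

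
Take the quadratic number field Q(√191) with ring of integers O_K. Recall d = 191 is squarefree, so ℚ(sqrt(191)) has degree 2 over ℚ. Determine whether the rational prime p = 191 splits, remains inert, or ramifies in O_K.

d = 191 ≡ 3 (mod 4), so O_K = ℤ[√191] and disc(K) = 4d = 764.
191 divides disc(K) = 764, so 191 ramifies.

ramified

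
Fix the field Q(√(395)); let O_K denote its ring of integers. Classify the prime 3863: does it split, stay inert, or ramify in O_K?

3863 remains inert

395 mod 4 = 3, hence disc K = 4·395 = 1580 and O_K = ℤ[√395].
Since gcd(3863, 1580) = 1 the prime 3863 does not ramify.
Legendre symbol by Euler's criterion: (395/3863) ≡ 395^1931 ≡ 3862 (mod 3863), i.e. (395/3863) = -1.
Legendre symbol -1 ⇒ 3863 is inert.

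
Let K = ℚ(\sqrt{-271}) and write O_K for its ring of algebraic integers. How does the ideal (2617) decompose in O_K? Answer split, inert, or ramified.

-271 mod 4 = 1, hence disc K = -271 and O_K = ℤ[(1+√-271)/2].
2617 ∤ -271, so 2617 is unramified.
Legendre symbol by Euler's criterion: (-271/2617) ≡ (-271)^1308 ≡ 1 (mod 2617), i.e. (-271/2617) = 1.
d is a quadratic residue mod p, hence 2617 splits in O_K.

split — (2617) = 𝔭₁𝔭₂ with 𝔭₁ ≠ 𝔭₂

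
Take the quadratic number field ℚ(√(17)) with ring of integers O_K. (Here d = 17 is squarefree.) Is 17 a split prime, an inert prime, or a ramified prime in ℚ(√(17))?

ramifies in O_K

d = 17 ≡ 1 (mod 4), so O_K = ℤ[(1+√17)/2] and disc(K) = d = 17.
17 divides disc(K) = 17, so 17 ramifies.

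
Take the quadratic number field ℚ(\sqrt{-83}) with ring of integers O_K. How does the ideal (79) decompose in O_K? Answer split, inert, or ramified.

-83 mod 4 = 1, hence disc K = -83 and O_K = ℤ[(1+√-83)/2].
Since gcd(79, -83) = 1 the prime 79 does not ramify.
(-83/79) = 75^39 mod 79 = 78, giving Legendre symbol -1.
(-83/79) = -1, so 79 is inert.

inert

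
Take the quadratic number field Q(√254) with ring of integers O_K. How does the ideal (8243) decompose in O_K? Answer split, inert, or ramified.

Since 254 ≢ 1 mod 4, the ring of integers is ℤ[√254] with discriminant 4·254 = 1016.
8243 ∤ 1016, so 8243 is unramified.
Compute (254/8243) via Euler: 254^((8243-1)/2) mod 8243 = 1, so (254/8243) = 1.
Legendre symbol 1 ⇒ 8243 is split.

split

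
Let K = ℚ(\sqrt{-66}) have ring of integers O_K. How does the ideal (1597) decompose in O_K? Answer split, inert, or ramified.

-66 mod 4 = 2, hence disc K = 4·(-66) = -264 and O_K = ℤ[√-66].
disc(K) = -264 is not divisible by 1597; 1597 is unramified.
Legendre symbol by Euler's criterion: (-66/1597) ≡ (-66)^798 ≡ 1 (mod 1597), i.e. (-66/1597) = 1.
Legendre symbol 1 ⇒ 1597 is split.

split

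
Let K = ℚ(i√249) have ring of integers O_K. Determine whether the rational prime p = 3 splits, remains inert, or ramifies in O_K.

Since -249 ≢ 1 mod 4, the ring of integers is ℤ[√-249] with discriminant 4·(-249) = -996.
3 divides disc(K) = -996, so 3 ramifies.

ramified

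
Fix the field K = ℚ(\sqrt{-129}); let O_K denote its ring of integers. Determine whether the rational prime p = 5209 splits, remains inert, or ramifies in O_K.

split

d = -129 ≡ 3 (mod 4), so O_K = ℤ[√-129] and disc(K) = 4d = -516.
5209 ∤ -516, so 5209 is unramified.
Compute (-129/5209) via Euler: 5080^((5209-1)/2) mod 5209 = 1, so (-129/5209) = 1.
(-129/5209) = 1, so 5209 splits.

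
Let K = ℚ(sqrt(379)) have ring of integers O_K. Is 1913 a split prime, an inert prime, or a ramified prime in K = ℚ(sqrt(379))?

Since 379 ≢ 1 mod 4, the ring of integers is ℤ[√379] with discriminant 4·379 = 1516.
disc(K) = 1516 is not divisible by 1913; 1913 is unramified.
(379/1913) = 379^956 mod 1913 = 1912, giving Legendre symbol -1.
(379/1913) = -1, so 1913 is inert.

1913 remains inert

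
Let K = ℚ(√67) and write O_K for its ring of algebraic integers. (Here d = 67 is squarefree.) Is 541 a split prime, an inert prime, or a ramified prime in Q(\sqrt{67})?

inert — (541) stays prime in O_K

67 mod 4 = 3, hence disc K = 4·67 = 268 and O_K = ℤ[√67].
541 ∤ 268, so 541 is unramified.
Compute (67/541) via Euler: 67^((541-1)/2) mod 541 = 540, so (67/541) = -1.
(67/541) = -1, so 541 is inert.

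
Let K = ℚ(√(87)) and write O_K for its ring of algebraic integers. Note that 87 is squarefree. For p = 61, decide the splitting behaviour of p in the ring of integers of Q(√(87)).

Since 87 ≢ 1 mod 4, the ring of integers is ℤ[√87] with discriminant 4·87 = 348.
disc(K) = 348 is not divisible by 61; 61 is unramified.
Legendre symbol by Euler's criterion: (87/61) ≡ 87^30 ≡ 60 (mod 61), i.e. (87/61) = -1.
(87/61) = -1, so 61 is inert.

p is inert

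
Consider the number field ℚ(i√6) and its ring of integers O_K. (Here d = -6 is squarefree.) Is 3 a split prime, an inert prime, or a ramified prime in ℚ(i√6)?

3 is ramified

d = -6 ≡ 2 (mod 4), so O_K = ℤ[√-6] and disc(K) = 4d = -24.
3 divides disc(K) = -24, so 3 ramifies.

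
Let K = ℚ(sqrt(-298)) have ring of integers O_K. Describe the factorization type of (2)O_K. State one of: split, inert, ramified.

ramified

Since -298 ≢ 1 mod 4, the ring of integers is ℤ[√-298] with discriminant 4·(-298) = -1192.
2 divides disc(K) = -1192, so 2 ramifies.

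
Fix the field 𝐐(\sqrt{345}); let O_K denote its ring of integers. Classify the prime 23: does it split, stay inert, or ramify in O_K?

345 mod 4 = 1, hence disc K = 345 and O_K = ℤ[(1+√345)/2].
23 divides disc(K) = 345, so 23 ramifies.

ramifies in O_K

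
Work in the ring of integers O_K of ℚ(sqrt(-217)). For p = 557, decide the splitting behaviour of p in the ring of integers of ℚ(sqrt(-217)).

remains prime (inert)

-217 mod 4 = 3, hence disc K = 4·(-217) = -868 and O_K = ℤ[√-217].
557 ∤ -868, so 557 is unramified.
Legendre symbol by Euler's criterion: (-217/557) ≡ (-217)^278 ≡ 556 (mod 557), i.e. (-217/557) = -1.
(-217/557) = -1, so 557 is inert.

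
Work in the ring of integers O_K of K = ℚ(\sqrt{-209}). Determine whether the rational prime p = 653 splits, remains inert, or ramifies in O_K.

splits completely

d = -209 ≡ 3 (mod 4), so O_K = ℤ[√-209] and disc(K) = 4d = -836.
Since gcd(653, -836) = 1 the prime 653 does not ramify.
Legendre symbol by Euler's criterion: (-209/653) ≡ (-209)^326 ≡ 1 (mod 653), i.e. (-209/653) = 1.
Legendre symbol 1 ⇒ 653 is split.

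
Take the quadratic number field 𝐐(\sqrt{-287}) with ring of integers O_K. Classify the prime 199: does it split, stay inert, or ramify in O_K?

split — (199) = 𝔭₁𝔭₂ with 𝔭₁ ≠ 𝔭₂

Since -287 ≡ 1 mod 4, the ring of integers is ℤ[(1+√-287)/2] with discriminant -287.
disc(K) = -287 is not divisible by 199; 199 is unramified.
Euler's criterion: (-287)^99 mod 199 = 1. Thus (-287|199) = 1.
Legendre symbol 1 ⇒ 199 is split.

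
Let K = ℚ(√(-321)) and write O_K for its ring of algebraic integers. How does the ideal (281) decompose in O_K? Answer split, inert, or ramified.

d = -321 ≡ 3 (mod 4), so O_K = ℤ[√-321] and disc(K) = 4d = -1284.
Since gcd(281, -1284) = 1 the prime 281 does not ramify.
Legendre symbol by Euler's criterion: (-321/281) ≡ (-321)^140 ≡ 1 (mod 281), i.e. (-321/281) = 1.
d is a quadratic residue mod p, hence 281 splits in O_K.

splits completely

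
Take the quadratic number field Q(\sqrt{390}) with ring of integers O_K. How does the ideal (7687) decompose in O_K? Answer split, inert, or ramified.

390 mod 4 = 2, hence disc K = 4·390 = 1560 and O_K = ℤ[√390].
7687 ∤ 1560, so 7687 is unramified.
(390/7687) = 390^3843 mod 7687 = 1, giving Legendre symbol 1.
Legendre symbol 1 ⇒ 7687 is split.

splits completely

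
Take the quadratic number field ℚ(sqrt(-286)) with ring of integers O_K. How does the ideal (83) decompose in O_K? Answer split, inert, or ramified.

inert — (83) stays prime in O_K

-286 mod 4 = 2, hence disc K = 4·(-286) = -1144 and O_K = ℤ[√-286].
83 ∤ -1144, so 83 is unramified.
Euler's criterion: (-286)^41 mod 83 = 82. Thus (-286|83) = -1.
d is a non-residue mod p, hence 83 remains inert in O_K.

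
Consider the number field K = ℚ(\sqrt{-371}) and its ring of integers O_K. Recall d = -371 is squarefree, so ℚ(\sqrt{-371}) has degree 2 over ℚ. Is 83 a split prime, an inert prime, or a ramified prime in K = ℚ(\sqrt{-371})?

split

d = -371 ≡ 1 (mod 4), so O_K = ℤ[(1+√-371)/2] and disc(K) = d = -371.
disc(K) = -371 is not divisible by 83; 83 is unramified.
Legendre symbol by Euler's criterion: (-371/83) ≡ (-371)^41 ≡ 1 (mod 83), i.e. (-371/83) = 1.
Legendre symbol 1 ⇒ 83 is split.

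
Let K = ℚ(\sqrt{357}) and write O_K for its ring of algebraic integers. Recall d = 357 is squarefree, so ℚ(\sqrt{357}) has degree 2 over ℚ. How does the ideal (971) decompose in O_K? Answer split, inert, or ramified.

p splits

Since 357 ≡ 1 mod 4, the ring of integers is ℤ[(1+√357)/2] with discriminant 357.
971 ∤ 357, so 971 is unramified.
Euler's criterion: 357^485 mod 971 = 1. Thus (357|971) = 1.
Legendre symbol 1 ⇒ 971 is split.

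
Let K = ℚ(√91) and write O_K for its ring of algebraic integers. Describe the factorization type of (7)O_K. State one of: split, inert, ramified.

d = 91 ≡ 3 (mod 4), so O_K = ℤ[√91] and disc(K) = 4d = 364.
Ramification test: 7 | 364. The prime 7 ramifies in K.

7 is ramified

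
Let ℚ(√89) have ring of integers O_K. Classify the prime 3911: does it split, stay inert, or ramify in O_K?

split

Since 89 ≡ 1 mod 4, the ring of integers is ℤ[(1+√89)/2] with discriminant 89.
Since gcd(3911, 89) = 1 the prime 3911 does not ramify.
Legendre symbol by Euler's criterion: (89/3911) ≡ 89^1955 ≡ 1 (mod 3911), i.e. (89/3911) = 1.
Legendre symbol 1 ⇒ 3911 is split.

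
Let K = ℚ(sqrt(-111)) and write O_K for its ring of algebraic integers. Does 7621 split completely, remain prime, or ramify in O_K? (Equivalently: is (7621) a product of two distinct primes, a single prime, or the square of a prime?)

d = -111 ≡ 1 (mod 4), so O_K = ℤ[(1+√-111)/2] and disc(K) = d = -111.
disc(K) = -111 is not divisible by 7621; 7621 is unramified.
Legendre symbol by Euler's criterion: (-111/7621) ≡ (-111)^3810 ≡ 1 (mod 7621), i.e. (-111/7621) = 1.
d is a quadratic residue mod p, hence 7621 splits in O_K.

split — (7621) = 𝔭₁𝔭₂ with 𝔭₁ ≠ 𝔭₂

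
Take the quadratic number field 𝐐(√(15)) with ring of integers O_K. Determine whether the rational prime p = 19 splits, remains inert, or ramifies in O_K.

19 remains inert

15 mod 4 = 3, hence disc K = 4·15 = 60 and O_K = ℤ[√15].
disc(K) = 60 is not divisible by 19; 19 is unramified.
Euler's criterion: 15^9 mod 19 = 18. Thus (15|19) = -1.
(15/19) = -1, so 19 is inert.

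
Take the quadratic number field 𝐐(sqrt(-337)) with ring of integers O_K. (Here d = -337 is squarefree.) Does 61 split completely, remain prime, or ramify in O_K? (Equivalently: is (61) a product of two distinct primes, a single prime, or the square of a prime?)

inert

-337 mod 4 = 3, hence disc K = 4·(-337) = -1348 and O_K = ℤ[√-337].
Since gcd(61, -1348) = 1 the prime 61 does not ramify.
Euler's criterion: (-337)^30 mod 61 = 60. Thus (-337|61) = -1.
d is a non-residue mod p, hence 61 remains inert in O_K.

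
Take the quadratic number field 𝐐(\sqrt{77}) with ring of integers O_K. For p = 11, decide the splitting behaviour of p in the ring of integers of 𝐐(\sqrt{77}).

d = 77 ≡ 1 (mod 4), so O_K = ℤ[(1+√77)/2] and disc(K) = d = 77.
disc(K) = 77 = 11·7, so p = 11 is ramified.

p ramifies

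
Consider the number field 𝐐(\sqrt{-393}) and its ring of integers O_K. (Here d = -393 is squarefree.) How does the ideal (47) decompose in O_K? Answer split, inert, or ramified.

-393 mod 4 = 3, hence disc K = 4·(-393) = -1572 and O_K = ℤ[√-393].
disc(K) = -1572 is not divisible by 47; 47 is unramified.
Legendre symbol by Euler's criterion: (-393/47) ≡ (-393)^23 ≡ 46 (mod 47), i.e. (-393/47) = -1.
(-393/47) = -1, so 47 is inert.

inert — (47) stays prime in O_K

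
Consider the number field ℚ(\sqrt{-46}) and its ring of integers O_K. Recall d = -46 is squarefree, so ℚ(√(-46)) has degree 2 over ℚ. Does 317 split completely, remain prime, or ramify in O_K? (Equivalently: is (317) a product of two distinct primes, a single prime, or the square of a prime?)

d = -46 ≡ 2 (mod 4), so O_K = ℤ[√-46] and disc(K) = 4d = -184.
Since gcd(317, -184) = 1 the prime 317 does not ramify.
Euler's criterion: (-46)^158 mod 317 = 316. Thus (-46|317) = -1.
(-46/317) = -1, so 317 is inert.

317 remains inert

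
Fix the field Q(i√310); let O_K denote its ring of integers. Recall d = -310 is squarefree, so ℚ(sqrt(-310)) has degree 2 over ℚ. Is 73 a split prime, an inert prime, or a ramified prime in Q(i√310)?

-310 mod 4 = 2, hence disc K = 4·(-310) = -1240 and O_K = ℤ[√-310].
73 ∤ -1240, so 73 is unramified.
Compute (-310/73) via Euler: 55^((73-1)/2) mod 73 = 1, so (-310/73) = 1.
d is a quadratic residue mod p, hence 73 splits in O_K.

split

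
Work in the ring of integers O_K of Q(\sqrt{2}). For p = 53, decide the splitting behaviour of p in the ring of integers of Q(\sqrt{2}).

p is inert

2 mod 4 = 2, hence disc K = 4·2 = 8 and O_K = ℤ[√2].
53 ∤ 8, so 53 is unramified.
Euler's criterion: 2^26 mod 53 = 52. Thus (2|53) = -1.
(2/53) = -1, so 53 is inert.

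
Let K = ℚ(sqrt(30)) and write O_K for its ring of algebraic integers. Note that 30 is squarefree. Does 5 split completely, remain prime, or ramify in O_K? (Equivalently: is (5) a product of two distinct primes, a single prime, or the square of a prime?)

d = 30 ≡ 2 (mod 4), so O_K = ℤ[√30] and disc(K) = 4d = 120.
5 divides disc(K) = 120, so 5 ramifies.

5 is ramified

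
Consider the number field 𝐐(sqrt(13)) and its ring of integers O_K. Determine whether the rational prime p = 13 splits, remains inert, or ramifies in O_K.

ramified

Since 13 ≡ 1 mod 4, the ring of integers is ℤ[(1+√13)/2] with discriminant 13.
Ramification test: 13 | 13. The prime 13 ramifies in K.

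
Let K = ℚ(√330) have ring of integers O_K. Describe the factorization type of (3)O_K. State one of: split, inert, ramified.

ramified — (3) = 𝔭²

d = 330 ≡ 2 (mod 4), so O_K = ℤ[√330] and disc(K) = 4d = 1320.
3 divides disc(K) = 1320, so 3 ramifies.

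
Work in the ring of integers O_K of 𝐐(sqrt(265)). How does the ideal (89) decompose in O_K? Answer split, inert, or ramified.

265 mod 4 = 1, hence disc K = 265 and O_K = ℤ[(1+√265)/2].
disc(K) = 265 is not divisible by 89; 89 is unramified.
Legendre symbol by Euler's criterion: (265/89) ≡ 265^44 ≡ 1 (mod 89), i.e. (265/89) = 1.
Legendre symbol 1 ⇒ 89 is split.

split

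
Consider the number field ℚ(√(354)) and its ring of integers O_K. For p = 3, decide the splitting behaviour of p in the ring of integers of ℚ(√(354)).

3 is ramified

Since 354 ≢ 1 mod 4, the ring of integers is ℤ[√354] with discriminant 4·354 = 1416.
Ramification test: 3 | 1416. The prime 3 ramifies in K.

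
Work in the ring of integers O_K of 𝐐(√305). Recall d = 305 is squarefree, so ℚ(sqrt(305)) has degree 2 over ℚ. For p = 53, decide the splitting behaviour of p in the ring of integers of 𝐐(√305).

p splits

Since 305 ≡ 1 mod 4, the ring of integers is ℤ[(1+√305)/2] with discriminant 305.
Since gcd(53, 305) = 1 the prime 53 does not ramify.
Compute (305/53) via Euler: 40^((53-1)/2) mod 53 = 1, so (305/53) = 1.
(305/53) = 1, so 53 splits.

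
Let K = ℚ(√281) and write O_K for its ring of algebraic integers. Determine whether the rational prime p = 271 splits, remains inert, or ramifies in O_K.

split

281 mod 4 = 1, hence disc K = 281 and O_K = ℤ[(1+√281)/2].
271 ∤ 281, so 271 is unramified.
Legendre symbol by Euler's criterion: (281/271) ≡ 281^135 ≡ 1 (mod 271), i.e. (281/271) = 1.
d is a quadratic residue mod p, hence 271 splits in O_K.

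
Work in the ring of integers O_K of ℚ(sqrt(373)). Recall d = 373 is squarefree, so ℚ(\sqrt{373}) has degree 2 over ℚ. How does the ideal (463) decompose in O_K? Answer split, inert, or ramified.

d = 373 ≡ 1 (mod 4), so O_K = ℤ[(1+√373)/2] and disc(K) = d = 373.
Since gcd(463, 373) = 1 the prime 463 does not ramify.
(373/463) = 373^231 mod 463 = 1, giving Legendre symbol 1.
d is a quadratic residue mod p, hence 463 splits in O_K.

463 splits in O_K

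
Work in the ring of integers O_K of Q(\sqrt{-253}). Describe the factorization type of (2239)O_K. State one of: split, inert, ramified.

splits completely

Since -253 ≢ 1 mod 4, the ring of integers is ℤ[√-253] with discriminant 4·(-253) = -1012.
Since gcd(2239, -1012) = 1 the prime 2239 does not ramify.
Euler's criterion: (-253)^1119 mod 2239 = 1. Thus (-253|2239) = 1.
(-253/2239) = 1, so 2239 splits.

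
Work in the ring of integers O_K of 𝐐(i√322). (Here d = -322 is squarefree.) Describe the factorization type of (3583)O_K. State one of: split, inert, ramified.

Since -322 ≢ 1 mod 4, the ring of integers is ℤ[√-322] with discriminant 4·(-322) = -1288.
3583 ∤ -1288, so 3583 is unramified.
Legendre symbol by Euler's criterion: (-322/3583) ≡ (-322)^1791 ≡ 1 (mod 3583), i.e. (-322/3583) = 1.
(-322/3583) = 1, so 3583 splits.

3583 splits in O_K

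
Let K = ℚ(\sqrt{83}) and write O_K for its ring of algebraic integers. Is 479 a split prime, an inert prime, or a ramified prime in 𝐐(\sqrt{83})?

inert — (479) stays prime in O_K

Since 83 ≢ 1 mod 4, the ring of integers is ℤ[√83] with discriminant 4·83 = 332.
Since gcd(479, 332) = 1 the prime 479 does not ramify.
(83/479) = 83^239 mod 479 = 478, giving Legendre symbol -1.
d is a non-residue mod p, hence 479 remains inert in O_K.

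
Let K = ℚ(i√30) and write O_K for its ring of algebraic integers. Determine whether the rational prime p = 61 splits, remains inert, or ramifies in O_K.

inert

-30 mod 4 = 2, hence disc K = 4·(-30) = -120 and O_K = ℤ[√-30].
Since gcd(61, -120) = 1 the prime 61 does not ramify.
Compute (-30/61) via Euler: 31^((61-1)/2) mod 61 = 60, so (-30/61) = -1.
d is a non-residue mod p, hence 61 remains inert in O_K.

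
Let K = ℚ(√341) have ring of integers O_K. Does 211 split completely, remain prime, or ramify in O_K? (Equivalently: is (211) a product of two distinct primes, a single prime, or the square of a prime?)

Since 341 ≡ 1 mod 4, the ring of integers is ℤ[(1+√341)/2] with discriminant 341.
Since gcd(211, 341) = 1 the prime 211 does not ramify.
Legendre symbol by Euler's criterion: (341/211) ≡ 341^105 ≡ 210 (mod 211), i.e. (341/211) = -1.
d is a non-residue mod p, hence 211 remains inert in O_K.

remains prime (inert)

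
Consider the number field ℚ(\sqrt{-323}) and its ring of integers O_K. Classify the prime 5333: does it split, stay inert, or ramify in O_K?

d = -323 ≡ 1 (mod 4), so O_K = ℤ[(1+√-323)/2] and disc(K) = d = -323.
5333 ∤ -323, so 5333 is unramified.
Legendre symbol by Euler's criterion: (-323/5333) ≡ (-323)^2666 ≡ 1 (mod 5333), i.e. (-323/5333) = 1.
(-323/5333) = 1, so 5333 splits.

5333 splits in O_K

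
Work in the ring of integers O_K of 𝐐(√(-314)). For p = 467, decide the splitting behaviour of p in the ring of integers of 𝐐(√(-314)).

splits completely

-314 mod 4 = 2, hence disc K = 4·(-314) = -1256 and O_K = ℤ[√-314].
Since gcd(467, -1256) = 1 the prime 467 does not ramify.
Legendre symbol by Euler's criterion: (-314/467) ≡ (-314)^233 ≡ 1 (mod 467), i.e. (-314/467) = 1.
d is a quadratic residue mod p, hence 467 splits in O_K.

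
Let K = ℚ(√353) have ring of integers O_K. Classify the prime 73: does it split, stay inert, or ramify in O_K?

353 mod 4 = 1, hence disc K = 353 and O_K = ℤ[(1+√353)/2].
Since gcd(73, 353) = 1 the prime 73 does not ramify.
Compute (353/73) via Euler: 61^((73-1)/2) mod 73 = 1, so (353/73) = 1.
(353/73) = 1, so 73 splits.

p splits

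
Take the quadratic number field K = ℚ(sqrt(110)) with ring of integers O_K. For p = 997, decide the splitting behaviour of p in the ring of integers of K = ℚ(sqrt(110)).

inert — (997) stays prime in O_K

d = 110 ≡ 2 (mod 4), so O_K = ℤ[√110] and disc(K) = 4d = 440.
disc(K) = 440 is not divisible by 997; 997 is unramified.
(110/997) = 110^498 mod 997 = 996, giving Legendre symbol -1.
d is a non-residue mod p, hence 997 remains inert in O_K.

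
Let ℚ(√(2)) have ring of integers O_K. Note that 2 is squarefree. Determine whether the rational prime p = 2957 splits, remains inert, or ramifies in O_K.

remains prime (inert)

2 mod 4 = 2, hence disc K = 4·2 = 8 and O_K = ℤ[√2].
Since gcd(2957, 8) = 1 the prime 2957 does not ramify.
Legendre symbol by Euler's criterion: (2/2957) ≡ 2^1478 ≡ 2956 (mod 2957), i.e. (2/2957) = -1.
(2/2957) = -1, so 2957 is inert.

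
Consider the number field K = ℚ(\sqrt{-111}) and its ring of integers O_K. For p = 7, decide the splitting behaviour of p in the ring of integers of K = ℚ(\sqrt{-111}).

Since -111 ≡ 1 mod 4, the ring of integers is ℤ[(1+√-111)/2] with discriminant -111.
disc(K) = -111 is not divisible by 7; 7 is unramified.
Euler's criterion: (-111)^3 mod 7 = 1. Thus (-111|7) = 1.
d is a quadratic residue mod p, hence 7 splits in O_K.

p splits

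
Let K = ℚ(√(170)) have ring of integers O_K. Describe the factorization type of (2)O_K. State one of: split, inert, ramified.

p ramifies

Since 170 ≢ 1 mod 4, the ring of integers is ℤ[√170] with discriminant 4·170 = 680.
disc(K) = 680 = 2·340, so p = 2 is ramified.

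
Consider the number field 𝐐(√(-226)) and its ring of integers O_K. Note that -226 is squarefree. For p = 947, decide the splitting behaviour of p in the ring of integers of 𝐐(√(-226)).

d = -226 ≡ 2 (mod 4), so O_K = ℤ[√-226] and disc(K) = 4d = -904.
947 ∤ -904, so 947 is unramified.
Compute (-226/947) via Euler: 721^((947-1)/2) mod 947 = 946, so (-226/947) = -1.
d is a non-residue mod p, hence 947 remains inert in O_K.

947 remains inert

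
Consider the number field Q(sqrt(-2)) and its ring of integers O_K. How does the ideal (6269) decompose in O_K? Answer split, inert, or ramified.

d = -2 ≡ 2 (mod 4), so O_K = ℤ[√-2] and disc(K) = 4d = -8.
Since gcd(6269, -8) = 1 the prime 6269 does not ramify.
Compute (-2/6269) via Euler: 6267^((6269-1)/2) mod 6269 = 6268, so (-2/6269) = -1.
(-2/6269) = -1, so 6269 is inert.

inert — (6269) stays prime in O_K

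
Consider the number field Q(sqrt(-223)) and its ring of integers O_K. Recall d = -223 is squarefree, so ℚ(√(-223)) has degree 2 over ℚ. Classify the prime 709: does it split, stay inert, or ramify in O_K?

Since -223 ≡ 1 mod 4, the ring of integers is ℤ[(1+√-223)/2] with discriminant -223.
disc(K) = -223 is not divisible by 709; 709 is unramified.
Euler's criterion: (-223)^354 mod 709 = 708. Thus (-223|709) = -1.
Legendre symbol -1 ⇒ 709 is inert.

709 remains inert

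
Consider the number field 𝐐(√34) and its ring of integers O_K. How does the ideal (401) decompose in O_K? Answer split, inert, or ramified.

d = 34 ≡ 2 (mod 4), so O_K = ℤ[√34] and disc(K) = 4d = 136.
disc(K) = 136 is not divisible by 401; 401 is unramified.
Legendre symbol by Euler's criterion: (34/401) ≡ 34^200 ≡ 400 (mod 401), i.e. (34/401) = -1.
(34/401) = -1, so 401 is inert.

p is inert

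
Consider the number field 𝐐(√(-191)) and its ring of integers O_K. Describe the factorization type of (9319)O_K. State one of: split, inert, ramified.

-191 mod 4 = 1, hence disc K = -191 and O_K = ℤ[(1+√-191)/2].
disc(K) = -191 is not divisible by 9319; 9319 is unramified.
Euler's criterion: (-191)^4659 mod 9319 = 9318. Thus (-191|9319) = -1.
d is a non-residue mod p, hence 9319 remains inert in O_K.

inert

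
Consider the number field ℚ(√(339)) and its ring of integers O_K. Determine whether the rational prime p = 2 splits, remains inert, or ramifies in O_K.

Since 339 ≢ 1 mod 4, the ring of integers is ℤ[√339] with discriminant 4·339 = 1356.
2 divides disc(K) = 1356, so 2 ramifies.

ramifies in O_K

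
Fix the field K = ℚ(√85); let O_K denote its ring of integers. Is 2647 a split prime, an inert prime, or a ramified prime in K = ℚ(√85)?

p splits

85 mod 4 = 1, hence disc K = 85 and O_K = ℤ[(1+√85)/2].
2647 ∤ 85, so 2647 is unramified.
Euler's criterion: 85^1323 mod 2647 = 1. Thus (85|2647) = 1.
Legendre symbol 1 ⇒ 2647 is split.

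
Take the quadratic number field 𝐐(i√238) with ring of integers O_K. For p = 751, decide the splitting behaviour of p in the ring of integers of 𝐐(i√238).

Since -238 ≢ 1 mod 4, the ring of integers is ℤ[√-238] with discriminant 4·(-238) = -952.
Since gcd(751, -952) = 1 the prime 751 does not ramify.
Euler's criterion: (-238)^375 mod 751 = 750. Thus (-238|751) = -1.
(-238/751) = -1, so 751 is inert.

inert — (751) stays prime in O_K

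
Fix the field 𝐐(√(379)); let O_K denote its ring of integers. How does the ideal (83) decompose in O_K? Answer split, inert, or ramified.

379 mod 4 = 3, hence disc K = 4·379 = 1516 and O_K = ℤ[√379].
83 ∤ 1516, so 83 is unramified.
Compute (379/83) via Euler: 47^((83-1)/2) mod 83 = 82, so (379/83) = -1.
Legendre symbol -1 ⇒ 83 is inert.

inert — (83) stays prime in O_K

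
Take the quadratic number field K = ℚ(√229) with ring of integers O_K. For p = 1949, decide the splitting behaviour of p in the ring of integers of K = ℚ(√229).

Since 229 ≡ 1 mod 4, the ring of integers is ℤ[(1+√229)/2] with discriminant 229.
Since gcd(1949, 229) = 1 the prime 1949 does not ramify.
Legendre symbol by Euler's criterion: (229/1949) ≡ 229^974 ≡ 1948 (mod 1949), i.e. (229/1949) = -1.
Legendre symbol -1 ⇒ 1949 is inert.

p is inert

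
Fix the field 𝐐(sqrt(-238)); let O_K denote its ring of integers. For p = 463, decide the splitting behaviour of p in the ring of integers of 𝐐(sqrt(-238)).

d = -238 ≡ 2 (mod 4), so O_K = ℤ[√-238] and disc(K) = 4d = -952.
463 ∤ -952, so 463 is unramified.
Compute (-238/463) via Euler: 225^((463-1)/2) mod 463 = 1, so (-238/463) = 1.
(-238/463) = 1, so 463 splits.

p splits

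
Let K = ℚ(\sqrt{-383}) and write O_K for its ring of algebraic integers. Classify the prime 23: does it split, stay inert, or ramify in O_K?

d = -383 ≡ 1 (mod 4), so O_K = ℤ[(1+√-383)/2] and disc(K) = d = -383.
23 ∤ -383, so 23 is unramified.
(-383/23) = 8^11 mod 23 = 1, giving Legendre symbol 1.
Legendre symbol 1 ⇒ 23 is split.

split — (23) = 𝔭₁𝔭₂ with 𝔭₁ ≠ 𝔭₂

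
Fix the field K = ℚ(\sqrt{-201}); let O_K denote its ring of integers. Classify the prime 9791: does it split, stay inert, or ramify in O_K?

-201 mod 4 = 3, hence disc K = 4·(-201) = -804 and O_K = ℤ[√-201].
disc(K) = -804 is not divisible by 9791; 9791 is unramified.
(-201/9791) = 9590^4895 mod 9791 = 1, giving Legendre symbol 1.
d is a quadratic residue mod p, hence 9791 splits in O_K.

split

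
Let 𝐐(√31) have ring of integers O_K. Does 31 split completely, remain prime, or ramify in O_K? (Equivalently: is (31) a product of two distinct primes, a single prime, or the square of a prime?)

d = 31 ≡ 3 (mod 4), so O_K = ℤ[√31] and disc(K) = 4d = 124.
Ramification test: 31 | 124. The prime 31 ramifies in K.

ramified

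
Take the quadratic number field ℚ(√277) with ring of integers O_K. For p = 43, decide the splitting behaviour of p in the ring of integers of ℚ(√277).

277 mod 4 = 1, hence disc K = 277 and O_K = ℤ[(1+√277)/2].
Since gcd(43, 277) = 1 the prime 43 does not ramify.
Compute (277/43) via Euler: 19^((43-1)/2) mod 43 = 42, so (277/43) = -1.
d is a non-residue mod p, hence 43 remains inert in O_K.

inert — (43) stays prime in O_K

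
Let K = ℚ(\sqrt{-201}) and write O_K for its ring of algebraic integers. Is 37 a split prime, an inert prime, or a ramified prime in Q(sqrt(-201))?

splits completely

Since -201 ≢ 1 mod 4, the ring of integers is ℤ[√-201] with discriminant 4·(-201) = -804.
37 ∤ -804, so 37 is unramified.
Compute (-201/37) via Euler: 21^((37-1)/2) mod 37 = 1, so (-201/37) = 1.
(-201/37) = 1, so 37 splits.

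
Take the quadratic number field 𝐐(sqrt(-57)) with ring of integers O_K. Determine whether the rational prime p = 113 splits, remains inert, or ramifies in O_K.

split

-57 mod 4 = 3, hence disc K = 4·(-57) = -228 and O_K = ℤ[√-57].
Since gcd(113, -228) = 1 the prime 113 does not ramify.
Legendre symbol by Euler's criterion: (-57/113) ≡ (-57)^56 ≡ 1 (mod 113), i.e. (-57/113) = 1.
(-57/113) = 1, so 113 splits.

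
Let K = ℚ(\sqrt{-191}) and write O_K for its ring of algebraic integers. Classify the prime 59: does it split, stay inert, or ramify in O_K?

-191 mod 4 = 1, hence disc K = -191 and O_K = ℤ[(1+√-191)/2].
disc(K) = -191 is not divisible by 59; 59 is unramified.
(-191/59) = 45^29 mod 59 = 1, giving Legendre symbol 1.
d is a quadratic residue mod p, hence 59 splits in O_K.

59 splits in O_K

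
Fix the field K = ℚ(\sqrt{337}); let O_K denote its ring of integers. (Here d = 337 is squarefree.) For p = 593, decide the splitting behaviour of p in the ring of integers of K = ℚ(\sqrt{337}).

Since 337 ≡ 1 mod 4, the ring of integers is ℤ[(1+√337)/2] with discriminant 337.
disc(K) = 337 is not divisible by 593; 593 is unramified.
Euler's criterion: 337^296 mod 593 = 1. Thus (337|593) = 1.
(337/593) = 1, so 593 splits.

split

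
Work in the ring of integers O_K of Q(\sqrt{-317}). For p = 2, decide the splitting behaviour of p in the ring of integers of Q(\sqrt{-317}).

ramified — (2) = 𝔭²

d = -317 ≡ 3 (mod 4), so O_K = ℤ[√-317] and disc(K) = 4d = -1268.
disc(K) = -1268 = 2·(-634), so p = 2 is ramified.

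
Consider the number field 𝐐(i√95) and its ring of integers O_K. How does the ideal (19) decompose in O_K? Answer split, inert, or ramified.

d = -95 ≡ 1 (mod 4), so O_K = ℤ[(1+√-95)/2] and disc(K) = d = -95.
Ramification test: 19 | -95. The prime 19 ramifies in K.

ramified — (19) = 𝔭²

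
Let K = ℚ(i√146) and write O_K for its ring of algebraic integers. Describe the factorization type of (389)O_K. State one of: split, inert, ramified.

inert — (389) stays prime in O_K

Since -146 ≢ 1 mod 4, the ring of integers is ℤ[√-146] with discriminant 4·(-146) = -584.
Since gcd(389, -584) = 1 the prime 389 does not ramify.
Compute (-146/389) via Euler: 243^((389-1)/2) mod 389 = 388, so (-146/389) = -1.
d is a non-residue mod p, hence 389 remains inert in O_K.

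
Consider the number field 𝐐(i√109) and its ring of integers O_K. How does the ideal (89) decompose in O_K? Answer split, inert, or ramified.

split — (89) = 𝔭₁𝔭₂ with 𝔭₁ ≠ 𝔭₂

Since -109 ≢ 1 mod 4, the ring of integers is ℤ[√-109] with discriminant 4·(-109) = -436.
disc(K) = -436 is not divisible by 89; 89 is unramified.
Euler's criterion: (-109)^44 mod 89 = 1. Thus (-109|89) = 1.
(-109/89) = 1, so 89 splits.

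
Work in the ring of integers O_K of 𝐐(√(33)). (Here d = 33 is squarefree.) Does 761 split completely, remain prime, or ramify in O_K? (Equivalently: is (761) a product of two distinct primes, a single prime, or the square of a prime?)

p splits

d = 33 ≡ 1 (mod 4), so O_K = ℤ[(1+√33)/2] and disc(K) = d = 33.
disc(K) = 33 is not divisible by 761; 761 is unramified.
Compute (33/761) via Euler: 33^((761-1)/2) mod 761 = 1, so (33/761) = 1.
(33/761) = 1, so 761 splits.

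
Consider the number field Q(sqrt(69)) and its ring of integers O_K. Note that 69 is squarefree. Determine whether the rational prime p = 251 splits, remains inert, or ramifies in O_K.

251 splits in O_K

d = 69 ≡ 1 (mod 4), so O_K = ℤ[(1+√69)/2] and disc(K) = d = 69.
Since gcd(251, 69) = 1 the prime 251 does not ramify.
Legendre symbol by Euler's criterion: (69/251) ≡ 69^125 ≡ 1 (mod 251), i.e. (69/251) = 1.
(69/251) = 1, so 251 splits.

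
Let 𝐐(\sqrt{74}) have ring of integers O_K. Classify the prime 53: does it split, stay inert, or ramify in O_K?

inert

74 mod 4 = 2, hence disc K = 4·74 = 296 and O_K = ℤ[√74].
Since gcd(53, 296) = 1 the prime 53 does not ramify.
Euler's criterion: 74^26 mod 53 = 52. Thus (74|53) = -1.
d is a non-residue mod p, hence 53 remains inert in O_K.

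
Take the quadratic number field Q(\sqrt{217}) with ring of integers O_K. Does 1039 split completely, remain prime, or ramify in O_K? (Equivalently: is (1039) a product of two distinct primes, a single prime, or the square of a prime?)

p is inert

Since 217 ≡ 1 mod 4, the ring of integers is ℤ[(1+√217)/2] with discriminant 217.
Since gcd(1039, 217) = 1 the prime 1039 does not ramify.
Legendre symbol by Euler's criterion: (217/1039) ≡ 217^519 ≡ 1038 (mod 1039), i.e. (217/1039) = -1.
Legendre symbol -1 ⇒ 1039 is inert.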